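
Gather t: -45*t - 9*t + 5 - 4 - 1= -54*t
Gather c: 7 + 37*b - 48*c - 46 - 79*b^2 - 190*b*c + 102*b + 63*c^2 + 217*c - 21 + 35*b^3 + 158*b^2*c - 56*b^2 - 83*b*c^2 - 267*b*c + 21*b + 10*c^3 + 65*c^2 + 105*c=35*b^3 - 135*b^2 + 160*b + 10*c^3 + c^2*(128 - 83*b) + c*(158*b^2 - 457*b + 274) - 60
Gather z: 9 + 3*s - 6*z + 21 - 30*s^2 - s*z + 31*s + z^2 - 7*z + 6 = -30*s^2 + 34*s + z^2 + z*(-s - 13) + 36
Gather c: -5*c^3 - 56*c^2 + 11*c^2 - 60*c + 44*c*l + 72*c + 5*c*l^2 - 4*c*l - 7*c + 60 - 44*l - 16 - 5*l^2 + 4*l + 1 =-5*c^3 - 45*c^2 + c*(5*l^2 + 40*l + 5) - 5*l^2 - 40*l + 45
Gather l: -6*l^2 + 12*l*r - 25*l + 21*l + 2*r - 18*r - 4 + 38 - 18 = -6*l^2 + l*(12*r - 4) - 16*r + 16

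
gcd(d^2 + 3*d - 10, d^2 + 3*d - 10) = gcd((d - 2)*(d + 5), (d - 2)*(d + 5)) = d^2 + 3*d - 10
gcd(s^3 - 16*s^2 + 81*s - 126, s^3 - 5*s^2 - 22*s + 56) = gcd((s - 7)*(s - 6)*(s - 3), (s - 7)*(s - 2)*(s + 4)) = s - 7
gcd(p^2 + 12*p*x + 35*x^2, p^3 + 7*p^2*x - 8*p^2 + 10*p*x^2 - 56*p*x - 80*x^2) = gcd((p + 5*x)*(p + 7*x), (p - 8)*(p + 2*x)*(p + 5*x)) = p + 5*x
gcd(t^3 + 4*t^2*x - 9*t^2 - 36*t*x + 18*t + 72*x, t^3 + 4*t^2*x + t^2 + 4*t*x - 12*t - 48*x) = t^2 + 4*t*x - 3*t - 12*x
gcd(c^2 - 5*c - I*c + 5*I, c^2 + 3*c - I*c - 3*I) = c - I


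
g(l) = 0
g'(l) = 0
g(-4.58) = 0.00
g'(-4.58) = 0.00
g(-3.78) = 0.00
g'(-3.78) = 0.00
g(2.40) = 0.00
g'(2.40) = 0.00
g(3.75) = 0.00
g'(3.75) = 0.00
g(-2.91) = 0.00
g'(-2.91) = 0.00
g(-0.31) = 0.00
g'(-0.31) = 0.00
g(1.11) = 0.00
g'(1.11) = 0.00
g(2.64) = 0.00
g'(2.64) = 0.00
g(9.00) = 0.00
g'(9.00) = 0.00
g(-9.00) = 0.00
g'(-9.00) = 0.00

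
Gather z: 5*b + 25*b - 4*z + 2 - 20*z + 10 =30*b - 24*z + 12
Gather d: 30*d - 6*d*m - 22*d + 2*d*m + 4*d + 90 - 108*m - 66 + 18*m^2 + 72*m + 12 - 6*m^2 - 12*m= d*(12 - 4*m) + 12*m^2 - 48*m + 36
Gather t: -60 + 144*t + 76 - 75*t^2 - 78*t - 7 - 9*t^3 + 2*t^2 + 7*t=-9*t^3 - 73*t^2 + 73*t + 9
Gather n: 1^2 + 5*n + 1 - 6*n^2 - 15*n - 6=-6*n^2 - 10*n - 4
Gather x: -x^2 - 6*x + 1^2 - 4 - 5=-x^2 - 6*x - 8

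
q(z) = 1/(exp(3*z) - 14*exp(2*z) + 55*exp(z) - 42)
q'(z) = (-3*exp(3*z) + 28*exp(2*z) - 55*exp(z))/(exp(3*z) - 14*exp(2*z) + 55*exp(z) - 42)^2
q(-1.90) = -0.03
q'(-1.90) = -0.01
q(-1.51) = -0.03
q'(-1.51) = -0.01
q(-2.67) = -0.03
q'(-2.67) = -0.00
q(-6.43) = -0.02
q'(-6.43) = -0.00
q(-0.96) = -0.04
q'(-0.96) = -0.03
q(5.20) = 0.00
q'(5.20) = -0.00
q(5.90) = 0.00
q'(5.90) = -0.00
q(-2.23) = -0.03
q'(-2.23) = -0.00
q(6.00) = 0.00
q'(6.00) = 0.00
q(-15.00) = -0.02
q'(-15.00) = 0.00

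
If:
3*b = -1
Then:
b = -1/3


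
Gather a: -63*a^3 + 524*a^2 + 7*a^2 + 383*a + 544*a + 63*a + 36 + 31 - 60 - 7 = -63*a^3 + 531*a^2 + 990*a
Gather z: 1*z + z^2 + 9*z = z^2 + 10*z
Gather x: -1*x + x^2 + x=x^2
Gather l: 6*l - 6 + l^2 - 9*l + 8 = l^2 - 3*l + 2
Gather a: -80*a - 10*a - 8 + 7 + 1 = -90*a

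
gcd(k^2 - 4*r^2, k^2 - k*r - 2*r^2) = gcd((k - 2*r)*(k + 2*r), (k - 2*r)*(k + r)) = -k + 2*r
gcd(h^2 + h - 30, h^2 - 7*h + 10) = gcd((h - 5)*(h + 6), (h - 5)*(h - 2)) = h - 5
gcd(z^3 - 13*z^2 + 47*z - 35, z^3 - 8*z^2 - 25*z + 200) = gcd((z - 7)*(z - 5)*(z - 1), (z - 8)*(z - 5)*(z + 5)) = z - 5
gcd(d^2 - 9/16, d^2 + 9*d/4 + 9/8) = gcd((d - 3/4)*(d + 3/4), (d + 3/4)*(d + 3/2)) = d + 3/4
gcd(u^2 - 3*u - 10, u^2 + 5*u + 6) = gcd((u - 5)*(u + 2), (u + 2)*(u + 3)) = u + 2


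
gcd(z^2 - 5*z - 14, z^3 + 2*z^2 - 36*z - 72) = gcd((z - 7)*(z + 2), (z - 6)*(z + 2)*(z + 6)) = z + 2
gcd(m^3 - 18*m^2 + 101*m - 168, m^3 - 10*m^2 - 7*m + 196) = m - 7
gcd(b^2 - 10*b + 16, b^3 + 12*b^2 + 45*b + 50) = 1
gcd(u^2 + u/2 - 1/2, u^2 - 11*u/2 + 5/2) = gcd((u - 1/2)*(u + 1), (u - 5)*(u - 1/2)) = u - 1/2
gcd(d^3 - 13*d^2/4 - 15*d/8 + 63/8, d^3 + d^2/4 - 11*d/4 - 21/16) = d^2 - d/4 - 21/8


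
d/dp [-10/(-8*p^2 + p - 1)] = 10*(1 - 16*p)/(8*p^2 - p + 1)^2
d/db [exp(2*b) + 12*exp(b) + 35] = 2*(exp(b) + 6)*exp(b)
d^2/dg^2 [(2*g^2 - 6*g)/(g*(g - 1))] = -8/(g^3 - 3*g^2 + 3*g - 1)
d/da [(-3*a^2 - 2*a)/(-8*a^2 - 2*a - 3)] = 2*(-5*a^2 + 9*a + 3)/(64*a^4 + 32*a^3 + 52*a^2 + 12*a + 9)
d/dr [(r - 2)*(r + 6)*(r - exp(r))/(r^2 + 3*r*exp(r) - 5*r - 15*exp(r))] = (-(r - 2)*(r + 6)*(r - exp(r))*(3*r*exp(r) + 2*r - 12*exp(r) - 5) + ((1 - exp(r))*(r - 2)*(r + 6) + (r - 2)*(r - exp(r)) + (r + 6)*(r - exp(r)))*(r^2 + 3*r*exp(r) - 5*r - 15*exp(r)))/(r^2 + 3*r*exp(r) - 5*r - 15*exp(r))^2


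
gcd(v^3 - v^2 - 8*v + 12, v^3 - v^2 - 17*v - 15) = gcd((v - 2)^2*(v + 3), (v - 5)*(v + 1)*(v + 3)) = v + 3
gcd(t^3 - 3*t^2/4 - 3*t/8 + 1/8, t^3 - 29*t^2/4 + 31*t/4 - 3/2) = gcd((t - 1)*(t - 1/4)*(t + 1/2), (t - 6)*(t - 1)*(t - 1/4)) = t^2 - 5*t/4 + 1/4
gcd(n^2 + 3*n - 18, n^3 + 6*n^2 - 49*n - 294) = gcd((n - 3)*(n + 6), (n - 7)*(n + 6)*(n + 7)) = n + 6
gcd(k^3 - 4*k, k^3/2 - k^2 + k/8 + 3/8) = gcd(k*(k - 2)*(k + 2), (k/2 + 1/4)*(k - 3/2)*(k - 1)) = 1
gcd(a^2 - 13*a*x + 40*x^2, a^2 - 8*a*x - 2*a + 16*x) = -a + 8*x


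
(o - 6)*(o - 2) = o^2 - 8*o + 12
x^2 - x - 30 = (x - 6)*(x + 5)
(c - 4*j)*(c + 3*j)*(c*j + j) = c^3*j - c^2*j^2 + c^2*j - 12*c*j^3 - c*j^2 - 12*j^3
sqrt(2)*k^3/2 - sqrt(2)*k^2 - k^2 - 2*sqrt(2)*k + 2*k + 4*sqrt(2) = (k - 2)*(k - 2*sqrt(2))*(sqrt(2)*k/2 + 1)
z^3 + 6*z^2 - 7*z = z*(z - 1)*(z + 7)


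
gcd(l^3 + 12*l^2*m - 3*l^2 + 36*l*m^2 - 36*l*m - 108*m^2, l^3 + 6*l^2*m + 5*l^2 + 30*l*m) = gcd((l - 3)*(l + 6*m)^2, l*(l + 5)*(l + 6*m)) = l + 6*m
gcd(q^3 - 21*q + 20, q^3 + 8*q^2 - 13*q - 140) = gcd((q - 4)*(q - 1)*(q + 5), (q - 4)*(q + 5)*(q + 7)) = q^2 + q - 20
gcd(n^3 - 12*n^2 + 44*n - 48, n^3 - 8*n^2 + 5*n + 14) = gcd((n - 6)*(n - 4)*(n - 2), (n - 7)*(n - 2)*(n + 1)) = n - 2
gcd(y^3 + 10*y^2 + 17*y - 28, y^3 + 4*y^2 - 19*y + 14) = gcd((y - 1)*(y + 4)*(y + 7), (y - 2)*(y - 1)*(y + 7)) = y^2 + 6*y - 7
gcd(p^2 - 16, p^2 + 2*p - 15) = 1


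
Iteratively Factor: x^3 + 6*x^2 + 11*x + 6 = (x + 2)*(x^2 + 4*x + 3) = (x + 1)*(x + 2)*(x + 3)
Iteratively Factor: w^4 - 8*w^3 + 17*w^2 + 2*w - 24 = (w - 4)*(w^3 - 4*w^2 + w + 6) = (w - 4)*(w - 2)*(w^2 - 2*w - 3) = (w - 4)*(w - 2)*(w + 1)*(w - 3)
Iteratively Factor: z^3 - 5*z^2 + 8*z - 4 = (z - 2)*(z^2 - 3*z + 2) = (z - 2)*(z - 1)*(z - 2)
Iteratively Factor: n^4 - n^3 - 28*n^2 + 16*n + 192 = (n - 4)*(n^3 + 3*n^2 - 16*n - 48) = (n - 4)*(n + 4)*(n^2 - n - 12) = (n - 4)^2*(n + 4)*(n + 3)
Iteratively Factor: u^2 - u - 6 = (u - 3)*(u + 2)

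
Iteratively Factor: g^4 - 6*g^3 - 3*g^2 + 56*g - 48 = (g - 1)*(g^3 - 5*g^2 - 8*g + 48) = (g - 4)*(g - 1)*(g^2 - g - 12) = (g - 4)*(g - 1)*(g + 3)*(g - 4)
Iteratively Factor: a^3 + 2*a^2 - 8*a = (a - 2)*(a^2 + 4*a) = (a - 2)*(a + 4)*(a)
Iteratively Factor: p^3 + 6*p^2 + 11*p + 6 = (p + 2)*(p^2 + 4*p + 3) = (p + 1)*(p + 2)*(p + 3)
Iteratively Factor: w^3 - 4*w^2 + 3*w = (w)*(w^2 - 4*w + 3) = w*(w - 3)*(w - 1)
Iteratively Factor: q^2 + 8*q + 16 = (q + 4)*(q + 4)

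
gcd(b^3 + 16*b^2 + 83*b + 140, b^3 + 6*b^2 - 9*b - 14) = b + 7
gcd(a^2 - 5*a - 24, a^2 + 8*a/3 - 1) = a + 3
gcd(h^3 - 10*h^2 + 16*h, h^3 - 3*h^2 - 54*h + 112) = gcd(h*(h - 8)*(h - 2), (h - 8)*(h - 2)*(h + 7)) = h^2 - 10*h + 16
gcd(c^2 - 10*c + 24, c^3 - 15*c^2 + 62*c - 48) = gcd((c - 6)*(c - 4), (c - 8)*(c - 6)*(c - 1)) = c - 6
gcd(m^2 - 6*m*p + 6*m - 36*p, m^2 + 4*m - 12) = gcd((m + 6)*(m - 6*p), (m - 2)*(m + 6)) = m + 6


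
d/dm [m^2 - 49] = 2*m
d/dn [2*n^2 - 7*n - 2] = 4*n - 7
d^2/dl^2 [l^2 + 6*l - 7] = 2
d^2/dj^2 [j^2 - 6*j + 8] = 2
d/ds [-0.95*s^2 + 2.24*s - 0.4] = 2.24 - 1.9*s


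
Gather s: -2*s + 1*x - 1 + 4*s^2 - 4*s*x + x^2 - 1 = 4*s^2 + s*(-4*x - 2) + x^2 + x - 2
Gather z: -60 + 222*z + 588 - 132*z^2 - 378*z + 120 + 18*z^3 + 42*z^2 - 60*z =18*z^3 - 90*z^2 - 216*z + 648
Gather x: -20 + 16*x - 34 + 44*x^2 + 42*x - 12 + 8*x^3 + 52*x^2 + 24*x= 8*x^3 + 96*x^2 + 82*x - 66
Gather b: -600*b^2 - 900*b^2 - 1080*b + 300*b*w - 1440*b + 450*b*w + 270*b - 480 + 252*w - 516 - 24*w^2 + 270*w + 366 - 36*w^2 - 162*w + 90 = -1500*b^2 + b*(750*w - 2250) - 60*w^2 + 360*w - 540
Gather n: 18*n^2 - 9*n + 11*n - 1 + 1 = 18*n^2 + 2*n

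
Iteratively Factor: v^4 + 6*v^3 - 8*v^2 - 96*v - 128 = (v + 2)*(v^3 + 4*v^2 - 16*v - 64) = (v + 2)*(v + 4)*(v^2 - 16) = (v + 2)*(v + 4)^2*(v - 4)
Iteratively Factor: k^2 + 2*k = (k)*(k + 2)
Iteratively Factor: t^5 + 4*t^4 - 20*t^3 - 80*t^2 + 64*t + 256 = (t - 2)*(t^4 + 6*t^3 - 8*t^2 - 96*t - 128) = (t - 2)*(t + 4)*(t^3 + 2*t^2 - 16*t - 32) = (t - 2)*(t + 4)^2*(t^2 - 2*t - 8) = (t - 4)*(t - 2)*(t + 4)^2*(t + 2)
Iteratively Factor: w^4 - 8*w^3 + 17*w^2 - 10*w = (w - 1)*(w^3 - 7*w^2 + 10*w) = (w - 5)*(w - 1)*(w^2 - 2*w) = (w - 5)*(w - 2)*(w - 1)*(w)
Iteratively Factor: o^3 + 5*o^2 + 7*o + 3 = (o + 1)*(o^2 + 4*o + 3) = (o + 1)*(o + 3)*(o + 1)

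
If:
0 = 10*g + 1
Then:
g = -1/10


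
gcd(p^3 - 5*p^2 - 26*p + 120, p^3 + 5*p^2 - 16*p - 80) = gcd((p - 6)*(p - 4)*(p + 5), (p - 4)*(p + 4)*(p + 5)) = p^2 + p - 20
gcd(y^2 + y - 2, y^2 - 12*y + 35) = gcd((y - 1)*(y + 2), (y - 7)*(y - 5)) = 1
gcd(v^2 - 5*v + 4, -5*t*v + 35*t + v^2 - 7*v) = 1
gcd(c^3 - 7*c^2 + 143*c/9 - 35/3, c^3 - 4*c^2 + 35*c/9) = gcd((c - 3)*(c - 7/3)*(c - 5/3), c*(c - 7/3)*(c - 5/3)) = c^2 - 4*c + 35/9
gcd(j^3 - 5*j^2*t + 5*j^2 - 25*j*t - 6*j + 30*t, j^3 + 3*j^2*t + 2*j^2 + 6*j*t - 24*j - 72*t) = j + 6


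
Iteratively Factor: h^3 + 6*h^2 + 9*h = (h + 3)*(h^2 + 3*h) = (h + 3)^2*(h)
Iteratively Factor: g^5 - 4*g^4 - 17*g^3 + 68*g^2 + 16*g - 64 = (g + 4)*(g^4 - 8*g^3 + 15*g^2 + 8*g - 16) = (g + 1)*(g + 4)*(g^3 - 9*g^2 + 24*g - 16) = (g - 4)*(g + 1)*(g + 4)*(g^2 - 5*g + 4) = (g - 4)*(g - 1)*(g + 1)*(g + 4)*(g - 4)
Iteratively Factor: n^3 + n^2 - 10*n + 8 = (n - 2)*(n^2 + 3*n - 4) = (n - 2)*(n - 1)*(n + 4)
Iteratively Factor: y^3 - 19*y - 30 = (y - 5)*(y^2 + 5*y + 6) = (y - 5)*(y + 3)*(y + 2)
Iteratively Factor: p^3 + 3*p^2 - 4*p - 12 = (p + 2)*(p^2 + p - 6) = (p - 2)*(p + 2)*(p + 3)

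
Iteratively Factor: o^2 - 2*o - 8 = (o - 4)*(o + 2)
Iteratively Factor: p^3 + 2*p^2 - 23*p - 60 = (p - 5)*(p^2 + 7*p + 12) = (p - 5)*(p + 3)*(p + 4)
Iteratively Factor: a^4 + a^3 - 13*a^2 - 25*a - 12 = (a + 3)*(a^3 - 2*a^2 - 7*a - 4) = (a - 4)*(a + 3)*(a^2 + 2*a + 1) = (a - 4)*(a + 1)*(a + 3)*(a + 1)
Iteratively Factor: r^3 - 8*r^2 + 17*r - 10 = (r - 5)*(r^2 - 3*r + 2) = (r - 5)*(r - 1)*(r - 2)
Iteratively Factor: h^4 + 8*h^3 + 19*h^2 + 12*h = (h + 4)*(h^3 + 4*h^2 + 3*h) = (h + 3)*(h + 4)*(h^2 + h) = (h + 1)*(h + 3)*(h + 4)*(h)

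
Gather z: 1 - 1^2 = 0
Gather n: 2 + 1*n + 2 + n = 2*n + 4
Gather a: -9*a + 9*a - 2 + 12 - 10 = 0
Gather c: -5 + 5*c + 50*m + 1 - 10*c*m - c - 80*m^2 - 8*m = c*(4 - 10*m) - 80*m^2 + 42*m - 4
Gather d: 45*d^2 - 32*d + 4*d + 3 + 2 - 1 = 45*d^2 - 28*d + 4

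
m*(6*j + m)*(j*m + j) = 6*j^2*m^2 + 6*j^2*m + j*m^3 + j*m^2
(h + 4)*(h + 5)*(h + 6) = h^3 + 15*h^2 + 74*h + 120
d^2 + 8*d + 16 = (d + 4)^2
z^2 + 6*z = z*(z + 6)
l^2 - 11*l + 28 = (l - 7)*(l - 4)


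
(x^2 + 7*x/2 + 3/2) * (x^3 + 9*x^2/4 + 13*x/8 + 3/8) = x^5 + 23*x^4/4 + 11*x^3 + 151*x^2/16 + 15*x/4 + 9/16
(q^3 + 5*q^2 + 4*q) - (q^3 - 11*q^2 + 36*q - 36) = 16*q^2 - 32*q + 36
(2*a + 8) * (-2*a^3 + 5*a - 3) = -4*a^4 - 16*a^3 + 10*a^2 + 34*a - 24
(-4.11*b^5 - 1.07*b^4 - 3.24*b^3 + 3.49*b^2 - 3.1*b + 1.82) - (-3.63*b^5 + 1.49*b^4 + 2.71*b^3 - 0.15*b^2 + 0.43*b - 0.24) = -0.48*b^5 - 2.56*b^4 - 5.95*b^3 + 3.64*b^2 - 3.53*b + 2.06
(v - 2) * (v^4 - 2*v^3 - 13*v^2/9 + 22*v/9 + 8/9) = v^5 - 4*v^4 + 23*v^3/9 + 16*v^2/3 - 4*v - 16/9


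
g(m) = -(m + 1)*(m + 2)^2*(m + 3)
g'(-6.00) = 248.00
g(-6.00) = -240.00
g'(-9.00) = 1358.00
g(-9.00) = -2352.00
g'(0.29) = -43.46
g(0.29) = -22.26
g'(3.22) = -558.51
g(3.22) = -715.23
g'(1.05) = -107.39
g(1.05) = -77.23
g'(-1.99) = 0.02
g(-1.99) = 0.00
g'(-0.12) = -22.82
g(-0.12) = -8.96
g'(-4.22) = 39.32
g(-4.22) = -19.36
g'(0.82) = -84.06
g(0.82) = -55.29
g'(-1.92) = 0.16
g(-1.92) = 0.01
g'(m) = -(m + 1)*(m + 2)^2 - (m + 1)*(m + 3)*(2*m + 4) - (m + 2)^2*(m + 3) = -4*m^3 - 24*m^2 - 46*m - 28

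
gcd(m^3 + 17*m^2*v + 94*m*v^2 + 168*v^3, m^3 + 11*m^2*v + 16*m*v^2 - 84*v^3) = m^2 + 13*m*v + 42*v^2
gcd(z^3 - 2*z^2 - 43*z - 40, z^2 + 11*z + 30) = z + 5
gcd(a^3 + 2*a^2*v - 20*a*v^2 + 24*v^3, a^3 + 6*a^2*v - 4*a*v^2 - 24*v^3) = -a^2 - 4*a*v + 12*v^2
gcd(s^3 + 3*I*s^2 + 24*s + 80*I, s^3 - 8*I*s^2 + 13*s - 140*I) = s^2 - I*s + 20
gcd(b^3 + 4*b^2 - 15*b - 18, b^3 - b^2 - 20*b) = 1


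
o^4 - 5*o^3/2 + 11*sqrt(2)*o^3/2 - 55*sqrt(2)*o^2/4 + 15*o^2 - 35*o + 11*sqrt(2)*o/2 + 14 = (o - 2)*(o - 1/2)*(o + 2*sqrt(2))*(o + 7*sqrt(2)/2)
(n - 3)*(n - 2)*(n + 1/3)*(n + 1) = n^4 - 11*n^3/3 - n^2/3 + 19*n/3 + 2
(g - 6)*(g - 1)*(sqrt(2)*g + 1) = sqrt(2)*g^3 - 7*sqrt(2)*g^2 + g^2 - 7*g + 6*sqrt(2)*g + 6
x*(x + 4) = x^2 + 4*x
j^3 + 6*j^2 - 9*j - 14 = (j - 2)*(j + 1)*(j + 7)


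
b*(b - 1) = b^2 - b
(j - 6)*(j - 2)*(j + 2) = j^3 - 6*j^2 - 4*j + 24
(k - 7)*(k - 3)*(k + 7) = k^3 - 3*k^2 - 49*k + 147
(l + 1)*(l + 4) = l^2 + 5*l + 4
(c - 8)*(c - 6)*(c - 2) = c^3 - 16*c^2 + 76*c - 96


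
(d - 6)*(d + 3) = d^2 - 3*d - 18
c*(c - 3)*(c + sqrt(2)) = c^3 - 3*c^2 + sqrt(2)*c^2 - 3*sqrt(2)*c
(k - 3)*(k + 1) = k^2 - 2*k - 3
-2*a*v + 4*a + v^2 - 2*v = (-2*a + v)*(v - 2)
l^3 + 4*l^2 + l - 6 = (l - 1)*(l + 2)*(l + 3)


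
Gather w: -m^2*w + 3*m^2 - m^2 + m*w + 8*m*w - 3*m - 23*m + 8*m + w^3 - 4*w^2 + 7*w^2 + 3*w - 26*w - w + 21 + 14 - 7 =2*m^2 - 18*m + w^3 + 3*w^2 + w*(-m^2 + 9*m - 24) + 28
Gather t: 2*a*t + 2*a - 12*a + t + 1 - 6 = -10*a + t*(2*a + 1) - 5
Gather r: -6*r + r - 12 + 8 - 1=-5*r - 5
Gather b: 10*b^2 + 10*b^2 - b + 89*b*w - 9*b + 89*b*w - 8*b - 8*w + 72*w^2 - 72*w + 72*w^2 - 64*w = 20*b^2 + b*(178*w - 18) + 144*w^2 - 144*w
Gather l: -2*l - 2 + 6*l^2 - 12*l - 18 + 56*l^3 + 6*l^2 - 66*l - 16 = 56*l^3 + 12*l^2 - 80*l - 36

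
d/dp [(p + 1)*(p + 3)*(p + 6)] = 3*p^2 + 20*p + 27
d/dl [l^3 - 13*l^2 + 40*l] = 3*l^2 - 26*l + 40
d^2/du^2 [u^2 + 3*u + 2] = 2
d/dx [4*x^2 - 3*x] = 8*x - 3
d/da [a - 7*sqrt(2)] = 1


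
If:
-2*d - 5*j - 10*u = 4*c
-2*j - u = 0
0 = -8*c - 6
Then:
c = -3/4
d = 3/2 - 15*u/4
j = -u/2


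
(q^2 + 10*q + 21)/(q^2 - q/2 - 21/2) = 2*(q + 7)/(2*q - 7)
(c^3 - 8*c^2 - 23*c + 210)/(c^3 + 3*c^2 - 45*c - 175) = (c - 6)/(c + 5)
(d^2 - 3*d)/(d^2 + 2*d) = (d - 3)/(d + 2)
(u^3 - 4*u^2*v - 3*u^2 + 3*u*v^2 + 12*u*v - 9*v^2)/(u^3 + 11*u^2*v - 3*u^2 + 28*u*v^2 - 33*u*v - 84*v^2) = (u^2 - 4*u*v + 3*v^2)/(u^2 + 11*u*v + 28*v^2)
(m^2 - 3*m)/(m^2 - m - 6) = m/(m + 2)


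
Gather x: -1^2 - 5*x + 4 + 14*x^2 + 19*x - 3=14*x^2 + 14*x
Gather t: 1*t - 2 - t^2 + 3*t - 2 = -t^2 + 4*t - 4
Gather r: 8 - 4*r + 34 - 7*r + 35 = 77 - 11*r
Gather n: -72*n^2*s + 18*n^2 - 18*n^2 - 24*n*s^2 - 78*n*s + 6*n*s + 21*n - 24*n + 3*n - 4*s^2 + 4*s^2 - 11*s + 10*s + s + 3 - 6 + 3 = -72*n^2*s + n*(-24*s^2 - 72*s)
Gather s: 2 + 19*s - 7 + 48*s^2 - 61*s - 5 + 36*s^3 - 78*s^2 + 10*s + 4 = 36*s^3 - 30*s^2 - 32*s - 6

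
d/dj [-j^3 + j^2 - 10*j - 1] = -3*j^2 + 2*j - 10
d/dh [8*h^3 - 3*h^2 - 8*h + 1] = 24*h^2 - 6*h - 8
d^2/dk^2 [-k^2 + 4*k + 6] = -2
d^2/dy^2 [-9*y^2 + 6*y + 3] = -18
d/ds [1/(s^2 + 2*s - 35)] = 2*(-s - 1)/(s^2 + 2*s - 35)^2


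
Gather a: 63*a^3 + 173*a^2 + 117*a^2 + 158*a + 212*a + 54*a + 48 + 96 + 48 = 63*a^3 + 290*a^2 + 424*a + 192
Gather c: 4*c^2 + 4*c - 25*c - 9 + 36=4*c^2 - 21*c + 27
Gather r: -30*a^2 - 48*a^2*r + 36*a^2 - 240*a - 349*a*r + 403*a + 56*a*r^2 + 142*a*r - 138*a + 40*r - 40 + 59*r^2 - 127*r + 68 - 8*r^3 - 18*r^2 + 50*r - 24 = 6*a^2 + 25*a - 8*r^3 + r^2*(56*a + 41) + r*(-48*a^2 - 207*a - 37) + 4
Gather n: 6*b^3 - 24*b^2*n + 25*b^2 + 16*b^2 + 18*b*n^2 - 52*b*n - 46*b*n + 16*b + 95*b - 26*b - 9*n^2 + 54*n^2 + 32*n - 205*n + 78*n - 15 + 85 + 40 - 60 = 6*b^3 + 41*b^2 + 85*b + n^2*(18*b + 45) + n*(-24*b^2 - 98*b - 95) + 50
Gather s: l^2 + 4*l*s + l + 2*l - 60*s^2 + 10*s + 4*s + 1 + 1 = l^2 + 3*l - 60*s^2 + s*(4*l + 14) + 2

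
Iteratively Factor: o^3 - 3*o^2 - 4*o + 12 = (o - 3)*(o^2 - 4) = (o - 3)*(o + 2)*(o - 2)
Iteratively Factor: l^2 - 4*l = (l - 4)*(l)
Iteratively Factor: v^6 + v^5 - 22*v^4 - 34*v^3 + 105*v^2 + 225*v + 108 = (v + 3)*(v^5 - 2*v^4 - 16*v^3 + 14*v^2 + 63*v + 36) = (v + 1)*(v + 3)*(v^4 - 3*v^3 - 13*v^2 + 27*v + 36) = (v + 1)*(v + 3)^2*(v^3 - 6*v^2 + 5*v + 12) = (v - 4)*(v + 1)*(v + 3)^2*(v^2 - 2*v - 3) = (v - 4)*(v - 3)*(v + 1)*(v + 3)^2*(v + 1)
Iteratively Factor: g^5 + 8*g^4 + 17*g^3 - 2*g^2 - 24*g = (g - 1)*(g^4 + 9*g^3 + 26*g^2 + 24*g) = (g - 1)*(g + 4)*(g^3 + 5*g^2 + 6*g) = g*(g - 1)*(g + 4)*(g^2 + 5*g + 6) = g*(g - 1)*(g + 3)*(g + 4)*(g + 2)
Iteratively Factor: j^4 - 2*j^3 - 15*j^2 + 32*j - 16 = (j - 1)*(j^3 - j^2 - 16*j + 16) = (j - 1)*(j + 4)*(j^2 - 5*j + 4) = (j - 4)*(j - 1)*(j + 4)*(j - 1)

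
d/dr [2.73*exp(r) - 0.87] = 2.73*exp(r)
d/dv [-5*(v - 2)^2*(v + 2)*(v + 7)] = -20*v^3 - 75*v^2 + 180*v + 100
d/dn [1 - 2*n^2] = -4*n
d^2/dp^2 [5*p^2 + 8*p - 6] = 10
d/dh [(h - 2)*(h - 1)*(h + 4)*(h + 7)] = 4*h^3 + 24*h^2 - 6*h - 62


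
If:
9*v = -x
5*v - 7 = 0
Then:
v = 7/5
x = -63/5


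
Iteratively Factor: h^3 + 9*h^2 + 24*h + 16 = (h + 1)*(h^2 + 8*h + 16) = (h + 1)*(h + 4)*(h + 4)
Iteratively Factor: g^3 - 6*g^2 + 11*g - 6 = (g - 3)*(g^2 - 3*g + 2) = (g - 3)*(g - 2)*(g - 1)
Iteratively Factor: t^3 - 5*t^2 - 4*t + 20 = (t + 2)*(t^2 - 7*t + 10) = (t - 2)*(t + 2)*(t - 5)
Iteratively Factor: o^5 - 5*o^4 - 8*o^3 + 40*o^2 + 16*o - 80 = (o - 2)*(o^4 - 3*o^3 - 14*o^2 + 12*o + 40) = (o - 2)^2*(o^3 - o^2 - 16*o - 20) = (o - 2)^2*(o + 2)*(o^2 - 3*o - 10) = (o - 5)*(o - 2)^2*(o + 2)*(o + 2)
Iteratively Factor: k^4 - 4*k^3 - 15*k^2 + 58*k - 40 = (k - 5)*(k^3 + k^2 - 10*k + 8) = (k - 5)*(k - 1)*(k^2 + 2*k - 8) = (k - 5)*(k - 1)*(k + 4)*(k - 2)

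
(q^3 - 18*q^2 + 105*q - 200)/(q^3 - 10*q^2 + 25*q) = (q - 8)/q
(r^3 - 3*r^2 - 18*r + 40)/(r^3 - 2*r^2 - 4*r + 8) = (r^2 - r - 20)/(r^2 - 4)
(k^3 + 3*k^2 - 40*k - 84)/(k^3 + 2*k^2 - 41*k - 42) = (k + 2)/(k + 1)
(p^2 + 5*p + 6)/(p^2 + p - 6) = (p + 2)/(p - 2)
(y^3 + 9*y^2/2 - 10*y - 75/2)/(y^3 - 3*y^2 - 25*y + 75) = (y + 5/2)/(y - 5)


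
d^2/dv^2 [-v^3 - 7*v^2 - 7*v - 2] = -6*v - 14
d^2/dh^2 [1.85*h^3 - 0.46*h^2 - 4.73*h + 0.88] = 11.1*h - 0.92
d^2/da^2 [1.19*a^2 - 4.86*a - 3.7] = 2.38000000000000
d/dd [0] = 0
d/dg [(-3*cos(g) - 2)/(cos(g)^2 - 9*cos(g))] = (-3*sin(g) + 18*sin(g)/cos(g)^2 - 4*tan(g))/(cos(g) - 9)^2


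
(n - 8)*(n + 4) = n^2 - 4*n - 32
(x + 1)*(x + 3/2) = x^2 + 5*x/2 + 3/2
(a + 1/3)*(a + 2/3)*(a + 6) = a^3 + 7*a^2 + 56*a/9 + 4/3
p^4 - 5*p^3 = p^3*(p - 5)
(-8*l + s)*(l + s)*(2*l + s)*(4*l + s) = -64*l^4 - 104*l^3*s - 42*l^2*s^2 - l*s^3 + s^4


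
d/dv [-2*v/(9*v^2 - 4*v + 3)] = 6*(3*v^2 - 1)/(81*v^4 - 72*v^3 + 70*v^2 - 24*v + 9)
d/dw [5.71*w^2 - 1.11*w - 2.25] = 11.42*w - 1.11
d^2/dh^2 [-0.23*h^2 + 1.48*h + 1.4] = -0.460000000000000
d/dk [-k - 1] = -1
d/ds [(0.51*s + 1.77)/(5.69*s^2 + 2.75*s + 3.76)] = (2.9019*s^2 + 1.4025*s - (0.51*s + 1.77)*(11.38*s + 2.75) + 1.9176)/(5.69*s^2 + 2.75*s + 3.76)^2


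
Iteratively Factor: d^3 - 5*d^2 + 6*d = (d)*(d^2 - 5*d + 6) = d*(d - 3)*(d - 2)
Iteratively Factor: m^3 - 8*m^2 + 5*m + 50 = (m + 2)*(m^2 - 10*m + 25) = (m - 5)*(m + 2)*(m - 5)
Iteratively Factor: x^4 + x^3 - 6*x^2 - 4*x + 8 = (x - 2)*(x^3 + 3*x^2 - 4) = (x - 2)*(x + 2)*(x^2 + x - 2) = (x - 2)*(x + 2)^2*(x - 1)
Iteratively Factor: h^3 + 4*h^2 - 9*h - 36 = (h + 3)*(h^2 + h - 12) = (h + 3)*(h + 4)*(h - 3)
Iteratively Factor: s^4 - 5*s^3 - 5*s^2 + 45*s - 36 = (s + 3)*(s^3 - 8*s^2 + 19*s - 12) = (s - 1)*(s + 3)*(s^2 - 7*s + 12) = (s - 3)*(s - 1)*(s + 3)*(s - 4)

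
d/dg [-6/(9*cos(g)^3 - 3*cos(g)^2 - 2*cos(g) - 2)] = 6*(-27*cos(g)^2 + 6*cos(g) + 2)*sin(g)/(-9*cos(g)^3 + 3*cos(g)^2 + 2*cos(g) + 2)^2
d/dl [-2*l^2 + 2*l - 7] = 2 - 4*l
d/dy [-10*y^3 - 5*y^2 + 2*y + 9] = -30*y^2 - 10*y + 2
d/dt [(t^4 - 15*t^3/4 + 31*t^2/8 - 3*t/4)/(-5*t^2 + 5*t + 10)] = (-16*t^3 - 10*t^2 + 28*t - 3)/(40*(t^2 + 2*t + 1))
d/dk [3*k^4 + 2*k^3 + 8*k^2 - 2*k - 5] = 12*k^3 + 6*k^2 + 16*k - 2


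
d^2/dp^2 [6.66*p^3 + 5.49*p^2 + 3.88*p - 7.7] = 39.96*p + 10.98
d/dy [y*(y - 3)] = 2*y - 3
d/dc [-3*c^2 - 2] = -6*c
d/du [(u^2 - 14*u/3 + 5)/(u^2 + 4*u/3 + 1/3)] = 2*(27*u^2 - 42*u - 37)/(9*u^4 + 24*u^3 + 22*u^2 + 8*u + 1)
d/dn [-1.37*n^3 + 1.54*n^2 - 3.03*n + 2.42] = -4.11*n^2 + 3.08*n - 3.03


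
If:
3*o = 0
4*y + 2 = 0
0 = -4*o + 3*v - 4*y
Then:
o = 0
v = -2/3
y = -1/2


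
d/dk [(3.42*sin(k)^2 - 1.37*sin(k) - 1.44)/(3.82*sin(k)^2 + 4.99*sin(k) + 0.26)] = (22.2992*sin(k)^2 + 12.78*sin(k) + 6.8294)*cos(k)/(14.5924*sin(k)^4 + 38.1236*sin(k)^3 + 26.8865*sin(k)^2 + 2.5948*sin(k) + 0.0676)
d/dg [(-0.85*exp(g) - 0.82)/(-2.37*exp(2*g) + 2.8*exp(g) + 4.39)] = (-(0.85*exp(g) + 0.82)*(4.74*exp(g) - 2.8) + 2.0145*exp(2*g) - 2.38*exp(g) - 3.7315)*exp(g)/(-2.37*exp(2*g) + 2.8*exp(g) + 4.39)^2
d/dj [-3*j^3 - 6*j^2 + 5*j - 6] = -9*j^2 - 12*j + 5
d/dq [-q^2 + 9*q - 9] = 9 - 2*q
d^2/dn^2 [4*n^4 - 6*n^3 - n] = 12*n*(4*n - 3)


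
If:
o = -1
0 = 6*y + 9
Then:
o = -1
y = -3/2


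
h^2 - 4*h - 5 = (h - 5)*(h + 1)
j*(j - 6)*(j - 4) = j^3 - 10*j^2 + 24*j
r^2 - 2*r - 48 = (r - 8)*(r + 6)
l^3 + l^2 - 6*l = l*(l - 2)*(l + 3)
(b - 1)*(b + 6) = b^2 + 5*b - 6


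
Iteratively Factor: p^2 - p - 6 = (p + 2)*(p - 3)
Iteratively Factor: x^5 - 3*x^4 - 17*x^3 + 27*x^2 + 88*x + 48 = (x + 1)*(x^4 - 4*x^3 - 13*x^2 + 40*x + 48) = (x + 1)^2*(x^3 - 5*x^2 - 8*x + 48) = (x - 4)*(x + 1)^2*(x^2 - x - 12) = (x - 4)^2*(x + 1)^2*(x + 3)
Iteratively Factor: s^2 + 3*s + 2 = (s + 1)*(s + 2)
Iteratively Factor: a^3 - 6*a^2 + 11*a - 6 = (a - 2)*(a^2 - 4*a + 3) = (a - 2)*(a - 1)*(a - 3)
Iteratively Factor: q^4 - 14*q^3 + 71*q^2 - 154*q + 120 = (q - 5)*(q^3 - 9*q^2 + 26*q - 24) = (q - 5)*(q - 3)*(q^2 - 6*q + 8) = (q - 5)*(q - 4)*(q - 3)*(q - 2)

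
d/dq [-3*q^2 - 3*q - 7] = -6*q - 3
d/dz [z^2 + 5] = 2*z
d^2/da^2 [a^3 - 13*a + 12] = 6*a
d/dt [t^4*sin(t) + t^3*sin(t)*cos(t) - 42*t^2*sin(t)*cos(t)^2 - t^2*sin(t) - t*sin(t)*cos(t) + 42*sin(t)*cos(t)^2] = t^4*cos(t) + 4*t^3*sin(t) + t^3*cos(2*t) + 3*t^2*sin(2*t)/2 - 23*t^2*cos(t)/2 - 63*t^2*cos(3*t)/2 - 23*t*sin(t) - 21*t*sin(3*t) - t*cos(2*t) - sin(2*t)/2 + 21*cos(t)/2 + 63*cos(3*t)/2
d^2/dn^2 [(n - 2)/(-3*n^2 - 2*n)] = 2*(-9*n^3 + 54*n^2 + 36*n + 8)/(n^3*(27*n^3 + 54*n^2 + 36*n + 8))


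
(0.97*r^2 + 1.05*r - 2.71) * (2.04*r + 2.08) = 1.9788*r^3 + 4.1596*r^2 - 3.3444*r - 5.6368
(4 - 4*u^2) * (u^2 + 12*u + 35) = -4*u^4 - 48*u^3 - 136*u^2 + 48*u + 140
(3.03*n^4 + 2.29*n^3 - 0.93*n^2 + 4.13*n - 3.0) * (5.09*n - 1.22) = 15.4227*n^5 + 7.9595*n^4 - 7.5275*n^3 + 22.1563*n^2 - 20.3086*n + 3.66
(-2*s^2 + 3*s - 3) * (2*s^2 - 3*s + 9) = -4*s^4 + 12*s^3 - 33*s^2 + 36*s - 27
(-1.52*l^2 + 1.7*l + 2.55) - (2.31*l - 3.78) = -1.52*l^2 - 0.61*l + 6.33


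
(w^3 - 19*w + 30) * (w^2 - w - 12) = w^5 - w^4 - 31*w^3 + 49*w^2 + 198*w - 360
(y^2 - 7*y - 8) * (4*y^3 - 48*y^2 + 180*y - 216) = 4*y^5 - 76*y^4 + 484*y^3 - 1092*y^2 + 72*y + 1728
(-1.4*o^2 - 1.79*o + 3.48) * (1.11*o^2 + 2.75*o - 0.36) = -1.554*o^4 - 5.8369*o^3 - 0.5557*o^2 + 10.2144*o - 1.2528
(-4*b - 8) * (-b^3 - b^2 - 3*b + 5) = 4*b^4 + 12*b^3 + 20*b^2 + 4*b - 40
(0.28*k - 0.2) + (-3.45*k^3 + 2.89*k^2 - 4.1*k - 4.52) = -3.45*k^3 + 2.89*k^2 - 3.82*k - 4.72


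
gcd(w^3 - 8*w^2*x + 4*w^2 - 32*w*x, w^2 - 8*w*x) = -w^2 + 8*w*x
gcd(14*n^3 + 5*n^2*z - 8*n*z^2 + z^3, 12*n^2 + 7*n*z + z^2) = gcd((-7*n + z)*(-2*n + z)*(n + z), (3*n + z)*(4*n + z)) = 1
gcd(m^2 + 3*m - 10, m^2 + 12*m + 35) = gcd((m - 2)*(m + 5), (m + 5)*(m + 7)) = m + 5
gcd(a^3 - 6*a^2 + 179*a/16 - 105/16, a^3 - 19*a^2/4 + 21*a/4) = a^2 - 19*a/4 + 21/4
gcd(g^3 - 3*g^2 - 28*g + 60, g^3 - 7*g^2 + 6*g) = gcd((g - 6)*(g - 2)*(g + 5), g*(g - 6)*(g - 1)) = g - 6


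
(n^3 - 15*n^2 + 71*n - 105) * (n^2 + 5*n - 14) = n^5 - 10*n^4 - 18*n^3 + 460*n^2 - 1519*n + 1470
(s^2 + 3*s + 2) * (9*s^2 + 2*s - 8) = 9*s^4 + 29*s^3 + 16*s^2 - 20*s - 16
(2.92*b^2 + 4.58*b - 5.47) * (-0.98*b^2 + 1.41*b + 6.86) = -2.8616*b^4 - 0.371200000000001*b^3 + 31.8496*b^2 + 23.7061*b - 37.5242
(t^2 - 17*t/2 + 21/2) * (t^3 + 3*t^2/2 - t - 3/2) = t^5 - 7*t^4 - 13*t^3/4 + 91*t^2/4 + 9*t/4 - 63/4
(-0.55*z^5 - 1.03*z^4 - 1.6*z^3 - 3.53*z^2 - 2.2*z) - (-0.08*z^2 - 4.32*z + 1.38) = -0.55*z^5 - 1.03*z^4 - 1.6*z^3 - 3.45*z^2 + 2.12*z - 1.38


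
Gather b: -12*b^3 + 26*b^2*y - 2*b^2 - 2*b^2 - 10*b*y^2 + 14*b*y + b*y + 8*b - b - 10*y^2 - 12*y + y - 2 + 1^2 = -12*b^3 + b^2*(26*y - 4) + b*(-10*y^2 + 15*y + 7) - 10*y^2 - 11*y - 1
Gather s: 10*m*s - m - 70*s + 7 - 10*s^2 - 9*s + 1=-m - 10*s^2 + s*(10*m - 79) + 8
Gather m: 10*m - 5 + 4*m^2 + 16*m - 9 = 4*m^2 + 26*m - 14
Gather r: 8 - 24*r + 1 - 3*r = 9 - 27*r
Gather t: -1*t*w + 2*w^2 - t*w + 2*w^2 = -2*t*w + 4*w^2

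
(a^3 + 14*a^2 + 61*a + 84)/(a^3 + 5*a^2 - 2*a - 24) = (a + 7)/(a - 2)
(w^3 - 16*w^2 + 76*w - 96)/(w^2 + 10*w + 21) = (w^3 - 16*w^2 + 76*w - 96)/(w^2 + 10*w + 21)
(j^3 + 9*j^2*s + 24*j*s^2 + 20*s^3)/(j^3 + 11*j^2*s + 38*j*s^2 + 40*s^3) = (j + 2*s)/(j + 4*s)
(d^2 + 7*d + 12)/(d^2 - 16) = (d + 3)/(d - 4)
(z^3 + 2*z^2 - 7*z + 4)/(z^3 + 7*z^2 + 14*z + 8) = (z^2 - 2*z + 1)/(z^2 + 3*z + 2)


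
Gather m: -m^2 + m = -m^2 + m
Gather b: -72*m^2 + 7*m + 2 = -72*m^2 + 7*m + 2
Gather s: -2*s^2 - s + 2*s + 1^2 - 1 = -2*s^2 + s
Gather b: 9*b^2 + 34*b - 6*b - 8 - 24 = 9*b^2 + 28*b - 32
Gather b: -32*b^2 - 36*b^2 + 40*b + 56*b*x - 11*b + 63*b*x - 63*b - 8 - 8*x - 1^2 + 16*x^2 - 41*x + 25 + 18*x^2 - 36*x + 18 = -68*b^2 + b*(119*x - 34) + 34*x^2 - 85*x + 34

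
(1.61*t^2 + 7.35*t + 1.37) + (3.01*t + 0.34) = 1.61*t^2 + 10.36*t + 1.71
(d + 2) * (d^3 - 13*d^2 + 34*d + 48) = d^4 - 11*d^3 + 8*d^2 + 116*d + 96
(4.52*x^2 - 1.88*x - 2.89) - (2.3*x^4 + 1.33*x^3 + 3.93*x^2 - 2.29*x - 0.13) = -2.3*x^4 - 1.33*x^3 + 0.589999999999999*x^2 + 0.41*x - 2.76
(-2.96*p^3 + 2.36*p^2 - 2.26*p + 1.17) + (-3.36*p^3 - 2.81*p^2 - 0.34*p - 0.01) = -6.32*p^3 - 0.45*p^2 - 2.6*p + 1.16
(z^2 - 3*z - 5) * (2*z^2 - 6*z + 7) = 2*z^4 - 12*z^3 + 15*z^2 + 9*z - 35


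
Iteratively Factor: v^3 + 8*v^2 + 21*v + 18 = (v + 3)*(v^2 + 5*v + 6) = (v + 2)*(v + 3)*(v + 3)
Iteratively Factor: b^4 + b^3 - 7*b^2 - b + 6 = (b + 1)*(b^3 - 7*b + 6) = (b - 2)*(b + 1)*(b^2 + 2*b - 3) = (b - 2)*(b - 1)*(b + 1)*(b + 3)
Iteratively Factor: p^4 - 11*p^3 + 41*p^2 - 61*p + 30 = (p - 1)*(p^3 - 10*p^2 + 31*p - 30) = (p - 3)*(p - 1)*(p^2 - 7*p + 10) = (p - 3)*(p - 2)*(p - 1)*(p - 5)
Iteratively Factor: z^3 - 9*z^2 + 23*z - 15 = (z - 1)*(z^2 - 8*z + 15) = (z - 3)*(z - 1)*(z - 5)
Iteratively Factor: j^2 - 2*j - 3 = (j - 3)*(j + 1)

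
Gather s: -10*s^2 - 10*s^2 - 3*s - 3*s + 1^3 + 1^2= -20*s^2 - 6*s + 2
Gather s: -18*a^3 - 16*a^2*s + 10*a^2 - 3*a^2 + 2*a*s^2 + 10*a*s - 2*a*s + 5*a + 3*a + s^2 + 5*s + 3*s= -18*a^3 + 7*a^2 + 8*a + s^2*(2*a + 1) + s*(-16*a^2 + 8*a + 8)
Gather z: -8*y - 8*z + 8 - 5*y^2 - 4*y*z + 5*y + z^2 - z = -5*y^2 - 3*y + z^2 + z*(-4*y - 9) + 8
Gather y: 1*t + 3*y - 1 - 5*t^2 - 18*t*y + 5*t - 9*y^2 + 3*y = -5*t^2 + 6*t - 9*y^2 + y*(6 - 18*t) - 1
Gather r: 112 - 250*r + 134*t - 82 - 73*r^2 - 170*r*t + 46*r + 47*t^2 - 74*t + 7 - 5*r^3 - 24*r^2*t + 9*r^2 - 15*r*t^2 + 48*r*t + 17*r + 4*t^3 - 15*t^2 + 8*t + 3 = -5*r^3 + r^2*(-24*t - 64) + r*(-15*t^2 - 122*t - 187) + 4*t^3 + 32*t^2 + 68*t + 40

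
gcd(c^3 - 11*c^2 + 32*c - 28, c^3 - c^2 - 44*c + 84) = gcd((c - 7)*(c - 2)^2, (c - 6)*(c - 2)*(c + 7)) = c - 2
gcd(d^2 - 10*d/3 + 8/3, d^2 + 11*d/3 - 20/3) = d - 4/3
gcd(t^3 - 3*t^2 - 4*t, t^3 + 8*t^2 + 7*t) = t^2 + t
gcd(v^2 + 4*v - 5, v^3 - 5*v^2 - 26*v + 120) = v + 5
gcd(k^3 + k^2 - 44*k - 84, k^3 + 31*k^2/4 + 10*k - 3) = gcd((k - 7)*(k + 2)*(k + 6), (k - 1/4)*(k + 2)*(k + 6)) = k^2 + 8*k + 12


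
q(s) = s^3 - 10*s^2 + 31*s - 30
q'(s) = 3*s^2 - 20*s + 31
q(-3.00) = -240.00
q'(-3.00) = 118.00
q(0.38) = -19.61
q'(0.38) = 23.83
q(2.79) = 0.37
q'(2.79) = -1.45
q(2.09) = 0.24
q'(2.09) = 2.30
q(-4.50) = -463.12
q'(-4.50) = 181.75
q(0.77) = -11.60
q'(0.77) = 17.38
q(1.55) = -2.25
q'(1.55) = 7.21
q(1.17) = -5.82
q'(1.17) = 11.71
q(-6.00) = -792.00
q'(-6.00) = 259.00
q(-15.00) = -6120.00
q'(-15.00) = 1006.00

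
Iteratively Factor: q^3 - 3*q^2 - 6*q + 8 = (q - 4)*(q^2 + q - 2) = (q - 4)*(q - 1)*(q + 2)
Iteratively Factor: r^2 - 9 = (r - 3)*(r + 3)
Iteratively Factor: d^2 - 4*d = (d - 4)*(d)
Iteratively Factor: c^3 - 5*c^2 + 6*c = (c)*(c^2 - 5*c + 6) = c*(c - 3)*(c - 2)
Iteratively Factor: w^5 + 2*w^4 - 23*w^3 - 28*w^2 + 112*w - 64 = (w + 4)*(w^4 - 2*w^3 - 15*w^2 + 32*w - 16) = (w - 4)*(w + 4)*(w^3 + 2*w^2 - 7*w + 4) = (w - 4)*(w + 4)^2*(w^2 - 2*w + 1) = (w - 4)*(w - 1)*(w + 4)^2*(w - 1)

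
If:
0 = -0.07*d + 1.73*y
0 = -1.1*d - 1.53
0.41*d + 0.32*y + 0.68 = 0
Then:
No Solution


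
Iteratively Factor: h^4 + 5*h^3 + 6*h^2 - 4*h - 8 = (h + 2)*(h^3 + 3*h^2 - 4) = (h - 1)*(h + 2)*(h^2 + 4*h + 4) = (h - 1)*(h + 2)^2*(h + 2)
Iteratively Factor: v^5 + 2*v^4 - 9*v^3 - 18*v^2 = (v + 2)*(v^4 - 9*v^2) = (v + 2)*(v + 3)*(v^3 - 3*v^2) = v*(v + 2)*(v + 3)*(v^2 - 3*v) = v^2*(v + 2)*(v + 3)*(v - 3)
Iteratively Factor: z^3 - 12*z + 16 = (z + 4)*(z^2 - 4*z + 4) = (z - 2)*(z + 4)*(z - 2)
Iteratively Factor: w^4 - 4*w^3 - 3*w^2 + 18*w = (w + 2)*(w^3 - 6*w^2 + 9*w) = w*(w + 2)*(w^2 - 6*w + 9) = w*(w - 3)*(w + 2)*(w - 3)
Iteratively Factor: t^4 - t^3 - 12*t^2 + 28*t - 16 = (t - 2)*(t^3 + t^2 - 10*t + 8) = (t - 2)^2*(t^2 + 3*t - 4) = (t - 2)^2*(t + 4)*(t - 1)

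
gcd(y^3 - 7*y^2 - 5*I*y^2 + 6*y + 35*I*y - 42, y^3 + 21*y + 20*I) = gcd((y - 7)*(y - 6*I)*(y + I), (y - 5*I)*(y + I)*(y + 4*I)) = y + I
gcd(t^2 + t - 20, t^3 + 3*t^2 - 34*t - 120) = t + 5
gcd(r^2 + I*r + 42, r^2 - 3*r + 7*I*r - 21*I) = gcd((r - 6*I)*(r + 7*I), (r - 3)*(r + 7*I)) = r + 7*I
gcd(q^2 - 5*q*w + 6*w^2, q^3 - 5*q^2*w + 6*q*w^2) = q^2 - 5*q*w + 6*w^2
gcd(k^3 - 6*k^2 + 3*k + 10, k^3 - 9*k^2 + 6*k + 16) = k^2 - k - 2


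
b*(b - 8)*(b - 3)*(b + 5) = b^4 - 6*b^3 - 31*b^2 + 120*b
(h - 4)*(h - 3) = h^2 - 7*h + 12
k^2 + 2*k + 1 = (k + 1)^2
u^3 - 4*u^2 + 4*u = u*(u - 2)^2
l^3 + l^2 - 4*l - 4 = (l - 2)*(l + 1)*(l + 2)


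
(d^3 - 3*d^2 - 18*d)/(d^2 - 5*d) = (d^2 - 3*d - 18)/(d - 5)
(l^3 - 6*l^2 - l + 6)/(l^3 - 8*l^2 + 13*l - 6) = (l + 1)/(l - 1)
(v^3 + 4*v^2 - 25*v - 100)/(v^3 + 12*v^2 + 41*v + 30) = (v^2 - v - 20)/(v^2 + 7*v + 6)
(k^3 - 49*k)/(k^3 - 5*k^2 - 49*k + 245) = k/(k - 5)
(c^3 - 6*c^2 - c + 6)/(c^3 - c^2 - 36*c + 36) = (c + 1)/(c + 6)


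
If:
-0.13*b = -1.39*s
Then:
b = 10.6923076923077*s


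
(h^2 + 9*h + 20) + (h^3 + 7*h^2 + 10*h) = h^3 + 8*h^2 + 19*h + 20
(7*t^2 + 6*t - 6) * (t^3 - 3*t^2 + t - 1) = 7*t^5 - 15*t^4 - 17*t^3 + 17*t^2 - 12*t + 6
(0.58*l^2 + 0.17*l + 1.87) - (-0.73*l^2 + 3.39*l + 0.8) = 1.31*l^2 - 3.22*l + 1.07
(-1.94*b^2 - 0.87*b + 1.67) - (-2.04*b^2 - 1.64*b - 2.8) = 0.1*b^2 + 0.77*b + 4.47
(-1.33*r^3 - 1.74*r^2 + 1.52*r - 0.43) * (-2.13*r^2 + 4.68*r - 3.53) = 2.8329*r^5 - 2.5182*r^4 - 6.6859*r^3 + 14.1717*r^2 - 7.378*r + 1.5179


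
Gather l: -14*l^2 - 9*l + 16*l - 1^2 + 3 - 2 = -14*l^2 + 7*l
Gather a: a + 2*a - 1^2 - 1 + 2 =3*a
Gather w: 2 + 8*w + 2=8*w + 4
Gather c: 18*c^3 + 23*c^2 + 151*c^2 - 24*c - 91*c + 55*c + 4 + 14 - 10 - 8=18*c^3 + 174*c^2 - 60*c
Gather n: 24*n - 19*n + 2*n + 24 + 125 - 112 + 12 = 7*n + 49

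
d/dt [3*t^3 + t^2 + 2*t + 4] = 9*t^2 + 2*t + 2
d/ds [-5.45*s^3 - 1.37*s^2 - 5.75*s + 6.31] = -16.35*s^2 - 2.74*s - 5.75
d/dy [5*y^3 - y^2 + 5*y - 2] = 15*y^2 - 2*y + 5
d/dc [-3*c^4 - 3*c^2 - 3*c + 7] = -12*c^3 - 6*c - 3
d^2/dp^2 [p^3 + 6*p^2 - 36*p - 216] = 6*p + 12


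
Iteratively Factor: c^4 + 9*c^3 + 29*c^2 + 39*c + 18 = (c + 1)*(c^3 + 8*c^2 + 21*c + 18) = (c + 1)*(c + 2)*(c^2 + 6*c + 9) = (c + 1)*(c + 2)*(c + 3)*(c + 3)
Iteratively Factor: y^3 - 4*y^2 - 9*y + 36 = (y - 4)*(y^2 - 9) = (y - 4)*(y - 3)*(y + 3)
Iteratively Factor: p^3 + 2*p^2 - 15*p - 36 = (p + 3)*(p^2 - p - 12) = (p + 3)^2*(p - 4)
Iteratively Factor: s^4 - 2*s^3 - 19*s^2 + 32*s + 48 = (s - 3)*(s^3 + s^2 - 16*s - 16) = (s - 3)*(s + 1)*(s^2 - 16) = (s - 4)*(s - 3)*(s + 1)*(s + 4)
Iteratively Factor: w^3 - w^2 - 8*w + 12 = (w - 2)*(w^2 + w - 6) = (w - 2)*(w + 3)*(w - 2)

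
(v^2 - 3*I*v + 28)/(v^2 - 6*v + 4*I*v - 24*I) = (v - 7*I)/(v - 6)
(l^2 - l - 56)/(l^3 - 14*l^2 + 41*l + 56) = (l + 7)/(l^2 - 6*l - 7)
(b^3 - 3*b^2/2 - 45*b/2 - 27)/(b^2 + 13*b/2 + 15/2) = (b^2 - 3*b - 18)/(b + 5)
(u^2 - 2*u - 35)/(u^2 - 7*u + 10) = (u^2 - 2*u - 35)/(u^2 - 7*u + 10)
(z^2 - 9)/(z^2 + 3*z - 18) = (z + 3)/(z + 6)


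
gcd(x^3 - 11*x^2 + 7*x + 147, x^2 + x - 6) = x + 3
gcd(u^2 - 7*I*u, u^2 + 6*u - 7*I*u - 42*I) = u - 7*I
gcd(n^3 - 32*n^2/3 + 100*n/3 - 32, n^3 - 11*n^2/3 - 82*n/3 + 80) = n^2 - 26*n/3 + 16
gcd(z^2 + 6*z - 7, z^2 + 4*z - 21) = z + 7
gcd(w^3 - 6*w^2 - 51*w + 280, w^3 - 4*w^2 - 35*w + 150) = w - 5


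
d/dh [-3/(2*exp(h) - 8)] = 3*exp(h)/(2*(exp(h) - 4)^2)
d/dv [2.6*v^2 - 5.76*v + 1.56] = 5.2*v - 5.76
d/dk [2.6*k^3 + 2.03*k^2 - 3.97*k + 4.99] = 7.8*k^2 + 4.06*k - 3.97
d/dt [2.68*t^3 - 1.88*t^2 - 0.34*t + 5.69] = 8.04*t^2 - 3.76*t - 0.34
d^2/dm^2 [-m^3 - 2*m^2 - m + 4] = -6*m - 4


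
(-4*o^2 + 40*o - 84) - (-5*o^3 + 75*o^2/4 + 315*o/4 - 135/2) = 5*o^3 - 91*o^2/4 - 155*o/4 - 33/2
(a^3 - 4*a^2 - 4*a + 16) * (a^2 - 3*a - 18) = a^5 - 7*a^4 - 10*a^3 + 100*a^2 + 24*a - 288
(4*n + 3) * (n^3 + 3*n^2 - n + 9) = 4*n^4 + 15*n^3 + 5*n^2 + 33*n + 27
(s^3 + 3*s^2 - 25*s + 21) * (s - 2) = s^4 + s^3 - 31*s^2 + 71*s - 42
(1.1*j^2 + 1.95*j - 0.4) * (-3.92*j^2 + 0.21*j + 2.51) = -4.312*j^4 - 7.413*j^3 + 4.7385*j^2 + 4.8105*j - 1.004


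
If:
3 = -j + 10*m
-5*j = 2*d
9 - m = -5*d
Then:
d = -145/84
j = 29/42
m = 31/84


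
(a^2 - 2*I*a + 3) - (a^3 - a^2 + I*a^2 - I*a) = -a^3 + 2*a^2 - I*a^2 - I*a + 3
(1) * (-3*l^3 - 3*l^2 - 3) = -3*l^3 - 3*l^2 - 3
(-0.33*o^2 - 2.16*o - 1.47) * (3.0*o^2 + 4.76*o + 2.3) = -0.99*o^4 - 8.0508*o^3 - 15.4506*o^2 - 11.9652*o - 3.381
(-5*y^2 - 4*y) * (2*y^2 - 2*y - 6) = -10*y^4 + 2*y^3 + 38*y^2 + 24*y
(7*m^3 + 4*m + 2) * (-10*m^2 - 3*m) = -70*m^5 - 21*m^4 - 40*m^3 - 32*m^2 - 6*m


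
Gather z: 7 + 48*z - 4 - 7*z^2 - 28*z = -7*z^2 + 20*z + 3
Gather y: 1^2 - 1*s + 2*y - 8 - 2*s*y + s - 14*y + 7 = y*(-2*s - 12)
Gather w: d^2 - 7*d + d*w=d^2 + d*w - 7*d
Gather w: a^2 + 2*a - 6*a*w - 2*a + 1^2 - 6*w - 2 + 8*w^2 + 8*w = a^2 + 8*w^2 + w*(2 - 6*a) - 1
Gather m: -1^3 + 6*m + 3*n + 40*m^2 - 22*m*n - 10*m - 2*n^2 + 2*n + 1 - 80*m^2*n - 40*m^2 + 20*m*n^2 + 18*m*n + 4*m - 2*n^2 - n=-80*m^2*n + m*(20*n^2 - 4*n) - 4*n^2 + 4*n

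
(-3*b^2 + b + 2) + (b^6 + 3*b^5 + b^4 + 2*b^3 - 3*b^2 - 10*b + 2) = b^6 + 3*b^5 + b^4 + 2*b^3 - 6*b^2 - 9*b + 4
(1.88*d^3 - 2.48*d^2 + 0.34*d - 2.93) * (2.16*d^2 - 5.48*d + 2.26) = 4.0608*d^5 - 15.6592*d^4 + 18.5736*d^3 - 13.7968*d^2 + 16.8248*d - 6.6218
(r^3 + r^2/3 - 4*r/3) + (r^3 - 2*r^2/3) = 2*r^3 - r^2/3 - 4*r/3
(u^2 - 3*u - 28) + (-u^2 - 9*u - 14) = -12*u - 42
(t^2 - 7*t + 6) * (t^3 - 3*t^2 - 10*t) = t^5 - 10*t^4 + 17*t^3 + 52*t^2 - 60*t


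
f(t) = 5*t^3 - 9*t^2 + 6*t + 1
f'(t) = 15*t^2 - 18*t + 6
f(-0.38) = -2.85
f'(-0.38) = 15.01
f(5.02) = 436.85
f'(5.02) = 293.65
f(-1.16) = -25.87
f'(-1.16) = 47.06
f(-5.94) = -1400.12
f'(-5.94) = 642.17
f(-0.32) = -2.01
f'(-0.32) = 13.30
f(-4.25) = -570.89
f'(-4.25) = 353.44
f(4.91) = 405.34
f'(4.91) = 279.24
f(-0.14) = -0.03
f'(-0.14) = 8.81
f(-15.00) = -18989.00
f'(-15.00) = 3651.00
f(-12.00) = -10007.00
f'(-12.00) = 2382.00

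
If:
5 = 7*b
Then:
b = 5/7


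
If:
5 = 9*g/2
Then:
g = 10/9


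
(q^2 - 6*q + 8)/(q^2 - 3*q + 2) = (q - 4)/(q - 1)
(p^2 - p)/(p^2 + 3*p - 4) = p/(p + 4)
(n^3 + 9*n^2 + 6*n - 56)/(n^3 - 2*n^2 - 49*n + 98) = (n + 4)/(n - 7)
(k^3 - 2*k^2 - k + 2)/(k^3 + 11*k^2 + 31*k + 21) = (k^2 - 3*k + 2)/(k^2 + 10*k + 21)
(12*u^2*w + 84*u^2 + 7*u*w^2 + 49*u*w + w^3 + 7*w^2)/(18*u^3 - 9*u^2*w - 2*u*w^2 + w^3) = (4*u*w + 28*u + w^2 + 7*w)/(6*u^2 - 5*u*w + w^2)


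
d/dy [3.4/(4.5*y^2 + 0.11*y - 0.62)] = (-30.6*y - 0.374)/(4.5*y^2 + 0.11*y - 0.62)^2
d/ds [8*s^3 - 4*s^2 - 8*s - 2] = 24*s^2 - 8*s - 8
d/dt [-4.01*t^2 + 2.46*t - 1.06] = 2.46 - 8.02*t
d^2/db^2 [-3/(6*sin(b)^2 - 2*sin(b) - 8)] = 3*(36*sin(b)^3 - 45*sin(b)^2 + 40*sin(b) - 26)/(2*(sin(b) + 1)^2*(3*sin(b) - 4)^3)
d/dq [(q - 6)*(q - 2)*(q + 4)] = 3*q^2 - 8*q - 20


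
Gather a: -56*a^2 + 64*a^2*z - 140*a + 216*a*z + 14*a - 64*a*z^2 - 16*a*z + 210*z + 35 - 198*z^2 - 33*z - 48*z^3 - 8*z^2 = a^2*(64*z - 56) + a*(-64*z^2 + 200*z - 126) - 48*z^3 - 206*z^2 + 177*z + 35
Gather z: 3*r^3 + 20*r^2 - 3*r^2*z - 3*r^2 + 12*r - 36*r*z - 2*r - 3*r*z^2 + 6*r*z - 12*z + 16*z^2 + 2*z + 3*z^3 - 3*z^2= 3*r^3 + 17*r^2 + 10*r + 3*z^3 + z^2*(13 - 3*r) + z*(-3*r^2 - 30*r - 10)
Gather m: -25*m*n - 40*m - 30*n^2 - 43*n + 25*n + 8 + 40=m*(-25*n - 40) - 30*n^2 - 18*n + 48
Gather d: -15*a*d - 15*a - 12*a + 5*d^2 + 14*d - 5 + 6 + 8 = -27*a + 5*d^2 + d*(14 - 15*a) + 9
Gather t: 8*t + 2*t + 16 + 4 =10*t + 20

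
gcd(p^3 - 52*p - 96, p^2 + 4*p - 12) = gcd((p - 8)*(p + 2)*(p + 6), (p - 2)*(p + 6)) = p + 6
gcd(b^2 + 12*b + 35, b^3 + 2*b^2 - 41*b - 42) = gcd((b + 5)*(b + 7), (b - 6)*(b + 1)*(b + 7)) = b + 7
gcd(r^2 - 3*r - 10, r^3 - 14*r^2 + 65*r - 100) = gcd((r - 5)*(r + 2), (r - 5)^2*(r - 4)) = r - 5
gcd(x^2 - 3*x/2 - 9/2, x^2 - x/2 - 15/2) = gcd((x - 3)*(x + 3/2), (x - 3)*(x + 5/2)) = x - 3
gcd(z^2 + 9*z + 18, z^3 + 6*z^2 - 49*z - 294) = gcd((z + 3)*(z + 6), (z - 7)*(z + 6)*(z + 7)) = z + 6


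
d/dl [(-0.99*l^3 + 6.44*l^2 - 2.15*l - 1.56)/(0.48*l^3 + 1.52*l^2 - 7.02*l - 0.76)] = (2.22044604925031e-16*l^5 - 4.596*l^4 + 15.9636*l^3 - 37.4372*l^2 - 5.0464*l - 9.3172)/(0.2304*l^6 + 1.4592*l^5 - 4.4288*l^4 - 22.0704*l^3 + 46.97*l^2 + 10.6704*l + 0.5776)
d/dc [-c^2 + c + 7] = 1 - 2*c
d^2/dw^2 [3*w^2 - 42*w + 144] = 6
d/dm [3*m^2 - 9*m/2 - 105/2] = 6*m - 9/2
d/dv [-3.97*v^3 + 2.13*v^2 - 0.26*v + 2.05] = -11.91*v^2 + 4.26*v - 0.26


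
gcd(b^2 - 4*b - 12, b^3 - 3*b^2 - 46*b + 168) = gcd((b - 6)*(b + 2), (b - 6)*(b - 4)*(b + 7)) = b - 6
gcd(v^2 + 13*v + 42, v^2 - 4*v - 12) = 1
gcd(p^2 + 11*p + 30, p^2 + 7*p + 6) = p + 6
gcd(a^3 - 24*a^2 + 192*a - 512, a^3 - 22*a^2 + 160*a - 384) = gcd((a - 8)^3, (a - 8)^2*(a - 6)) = a^2 - 16*a + 64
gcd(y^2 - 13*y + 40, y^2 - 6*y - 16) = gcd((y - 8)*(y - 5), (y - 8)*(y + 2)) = y - 8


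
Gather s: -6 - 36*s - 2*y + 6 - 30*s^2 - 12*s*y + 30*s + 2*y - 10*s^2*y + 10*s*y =s^2*(-10*y - 30) + s*(-2*y - 6)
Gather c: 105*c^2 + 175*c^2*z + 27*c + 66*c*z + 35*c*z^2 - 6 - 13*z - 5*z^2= c^2*(175*z + 105) + c*(35*z^2 + 66*z + 27) - 5*z^2 - 13*z - 6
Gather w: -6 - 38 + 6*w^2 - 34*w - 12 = 6*w^2 - 34*w - 56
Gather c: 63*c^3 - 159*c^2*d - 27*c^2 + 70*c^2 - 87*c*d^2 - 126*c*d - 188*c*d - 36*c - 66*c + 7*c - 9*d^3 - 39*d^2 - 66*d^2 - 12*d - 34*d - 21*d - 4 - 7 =63*c^3 + c^2*(43 - 159*d) + c*(-87*d^2 - 314*d - 95) - 9*d^3 - 105*d^2 - 67*d - 11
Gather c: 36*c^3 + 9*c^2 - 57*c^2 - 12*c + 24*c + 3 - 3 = 36*c^3 - 48*c^2 + 12*c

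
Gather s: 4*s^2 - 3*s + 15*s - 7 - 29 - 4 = 4*s^2 + 12*s - 40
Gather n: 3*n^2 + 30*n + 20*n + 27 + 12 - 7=3*n^2 + 50*n + 32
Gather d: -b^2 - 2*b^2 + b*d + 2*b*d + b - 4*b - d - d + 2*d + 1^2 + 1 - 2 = -3*b^2 + 3*b*d - 3*b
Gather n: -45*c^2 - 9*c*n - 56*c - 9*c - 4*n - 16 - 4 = -45*c^2 - 65*c + n*(-9*c - 4) - 20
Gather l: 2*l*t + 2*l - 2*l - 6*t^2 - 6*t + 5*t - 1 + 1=2*l*t - 6*t^2 - t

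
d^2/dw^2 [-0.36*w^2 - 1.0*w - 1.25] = -0.720000000000000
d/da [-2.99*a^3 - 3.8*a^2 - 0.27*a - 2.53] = -8.97*a^2 - 7.6*a - 0.27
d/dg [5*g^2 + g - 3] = 10*g + 1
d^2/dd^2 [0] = 0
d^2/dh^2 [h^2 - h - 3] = 2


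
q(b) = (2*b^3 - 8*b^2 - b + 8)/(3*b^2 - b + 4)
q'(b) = (1 - 6*b)*(2*b^3 - 8*b^2 - b + 8)/(3*b^2 - b + 4)^2 + (6*b^2 - 16*b - 1)/(3*b^2 - b + 4) = (6*b^4 - 4*b^3 + 35*b^2 - 112*b + 4)/(9*b^4 - 6*b^3 + 25*b^2 - 8*b + 16)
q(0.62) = 1.05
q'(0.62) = -2.53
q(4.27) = 0.25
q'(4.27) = 0.62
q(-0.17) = 1.86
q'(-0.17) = 1.33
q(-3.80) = -4.18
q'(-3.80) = 0.92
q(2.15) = -0.72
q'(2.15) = 0.05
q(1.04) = 0.09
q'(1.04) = -1.87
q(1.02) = 0.13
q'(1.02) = -1.92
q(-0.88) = 0.18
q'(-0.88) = 2.62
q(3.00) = -0.46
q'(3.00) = 0.46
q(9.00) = 3.40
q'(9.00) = 0.68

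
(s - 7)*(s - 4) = s^2 - 11*s + 28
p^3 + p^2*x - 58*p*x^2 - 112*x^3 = (p - 8*x)*(p + 2*x)*(p + 7*x)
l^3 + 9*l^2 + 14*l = l*(l + 2)*(l + 7)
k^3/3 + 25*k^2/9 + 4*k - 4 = (k/3 + 1)*(k - 2/3)*(k + 6)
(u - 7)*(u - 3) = u^2 - 10*u + 21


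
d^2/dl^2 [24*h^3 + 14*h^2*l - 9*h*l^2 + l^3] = -18*h + 6*l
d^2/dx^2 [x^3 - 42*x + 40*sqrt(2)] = 6*x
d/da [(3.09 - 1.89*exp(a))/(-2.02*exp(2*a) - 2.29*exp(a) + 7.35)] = (-3.8178*exp(2*a) + 12.4836*exp(a) - 6.8154)*exp(a)/(4.0804*exp(4*a) + 9.2516*exp(3*a) - 24.4499*exp(2*a) - 33.663*exp(a) + 54.0225)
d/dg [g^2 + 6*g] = 2*g + 6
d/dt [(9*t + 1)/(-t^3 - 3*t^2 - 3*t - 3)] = 6*(3*t^3 + 5*t^2 + t - 4)/(t^6 + 6*t^5 + 15*t^4 + 24*t^3 + 27*t^2 + 18*t + 9)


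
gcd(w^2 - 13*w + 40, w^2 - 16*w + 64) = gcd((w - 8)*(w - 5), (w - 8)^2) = w - 8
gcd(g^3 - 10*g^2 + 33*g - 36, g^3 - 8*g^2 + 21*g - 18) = g^2 - 6*g + 9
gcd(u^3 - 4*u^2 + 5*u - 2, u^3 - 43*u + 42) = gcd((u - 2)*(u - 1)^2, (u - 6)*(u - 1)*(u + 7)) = u - 1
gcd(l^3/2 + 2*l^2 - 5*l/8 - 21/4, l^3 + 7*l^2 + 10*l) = l + 2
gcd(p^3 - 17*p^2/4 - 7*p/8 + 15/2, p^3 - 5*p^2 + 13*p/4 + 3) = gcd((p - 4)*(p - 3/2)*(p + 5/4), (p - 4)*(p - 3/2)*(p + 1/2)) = p^2 - 11*p/2 + 6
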